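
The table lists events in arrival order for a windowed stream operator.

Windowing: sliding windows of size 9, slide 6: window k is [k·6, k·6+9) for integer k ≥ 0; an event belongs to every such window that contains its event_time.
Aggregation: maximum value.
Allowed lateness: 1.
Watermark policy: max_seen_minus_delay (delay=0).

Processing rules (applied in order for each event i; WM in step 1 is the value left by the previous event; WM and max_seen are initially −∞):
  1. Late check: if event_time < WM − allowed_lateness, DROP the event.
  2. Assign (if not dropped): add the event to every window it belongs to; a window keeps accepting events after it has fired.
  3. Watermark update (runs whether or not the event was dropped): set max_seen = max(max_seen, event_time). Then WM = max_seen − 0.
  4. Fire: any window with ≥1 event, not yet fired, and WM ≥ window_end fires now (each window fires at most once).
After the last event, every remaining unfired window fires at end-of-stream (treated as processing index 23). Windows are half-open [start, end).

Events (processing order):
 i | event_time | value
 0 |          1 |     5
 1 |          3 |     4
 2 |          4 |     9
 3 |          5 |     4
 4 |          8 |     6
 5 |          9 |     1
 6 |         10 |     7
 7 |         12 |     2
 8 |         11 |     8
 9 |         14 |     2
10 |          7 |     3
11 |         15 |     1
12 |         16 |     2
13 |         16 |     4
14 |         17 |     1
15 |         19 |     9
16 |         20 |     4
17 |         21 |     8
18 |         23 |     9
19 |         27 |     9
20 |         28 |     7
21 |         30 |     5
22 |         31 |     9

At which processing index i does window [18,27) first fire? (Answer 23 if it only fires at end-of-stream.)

i=0 t=1 v=5: → [0,9); WM=1
i=1 t=3 v=4: → [0,9); WM=3
i=2 t=4 v=9: → [0,9); WM=4
i=3 t=5 v=4: → [0,9); WM=5
i=4 t=8 v=6: → [6,15),[0,9); WM=8
i=5 t=9 v=1: → [6,15); WM=9; [0,9) fires=9
i=6 t=10 v=7: → [6,15); WM=10
i=7 t=12 v=2: → [12,21),[6,15); WM=12
i=8 t=11 v=8: → [6,15); WM=12
i=9 t=14 v=2: → [12,21),[6,15); WM=14
i=10 t=7 v=3: DROP (t<14-1); WM=14
i=11 t=15 v=1: → [12,21); WM=15; [6,15) fires=8
i=12 t=16 v=2: → [12,21); WM=16
i=13 t=16 v=4: → [12,21); WM=16
i=14 t=17 v=1: → [12,21); WM=17
i=15 t=19 v=9: → [18,27),[12,21); WM=19
i=16 t=20 v=4: → [18,27),[12,21); WM=20
i=17 t=21 v=8: → [18,27); WM=21; [12,21) fires=9
i=18 t=23 v=9: → [18,27); WM=23
i=19 t=27 v=9: → [24,33); WM=27; [18,27) fires=9
i=20 t=28 v=7: → [24,33); WM=28
i=21 t=30 v=5: → [30,39),[24,33); WM=30
i=22 t=31 v=9: → [30,39),[24,33); WM=31

19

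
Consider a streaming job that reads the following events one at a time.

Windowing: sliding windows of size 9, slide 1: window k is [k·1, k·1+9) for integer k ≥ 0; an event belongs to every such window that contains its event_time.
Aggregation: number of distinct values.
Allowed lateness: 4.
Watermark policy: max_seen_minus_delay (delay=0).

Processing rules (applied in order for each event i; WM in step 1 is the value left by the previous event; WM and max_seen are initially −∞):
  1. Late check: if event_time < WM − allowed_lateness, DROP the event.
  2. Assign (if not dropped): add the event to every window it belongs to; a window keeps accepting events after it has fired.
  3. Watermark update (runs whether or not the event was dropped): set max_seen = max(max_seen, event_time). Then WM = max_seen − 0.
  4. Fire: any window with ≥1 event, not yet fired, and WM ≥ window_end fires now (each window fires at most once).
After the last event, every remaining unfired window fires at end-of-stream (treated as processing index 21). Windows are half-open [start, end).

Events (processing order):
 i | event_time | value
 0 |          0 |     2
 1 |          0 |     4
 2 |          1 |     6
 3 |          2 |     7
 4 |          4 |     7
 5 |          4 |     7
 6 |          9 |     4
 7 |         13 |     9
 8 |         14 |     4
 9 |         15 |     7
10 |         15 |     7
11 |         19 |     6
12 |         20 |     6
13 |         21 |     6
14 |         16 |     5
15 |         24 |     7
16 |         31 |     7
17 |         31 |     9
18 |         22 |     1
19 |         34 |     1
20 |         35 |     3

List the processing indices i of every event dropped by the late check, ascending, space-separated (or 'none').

14 18

i=0 t=0 v=2: → [0,9); WM=0
i=1 t=0 v=4: → [0,9); WM=0
i=2 t=1 v=6: → [1,10),[0,9); WM=1
i=3 t=2 v=7: → [2,11),[1,10),[0,9); WM=2
i=4 t=4 v=7: → [4,13),[3,12),[2,11),[1,10),[0,9); WM=4
i=5 t=4 v=7: → [4,13),[3,12),[2,11),[1,10),[0,9); WM=4
i=6 t=9 v=4: → [9,18),[8,17),[7,16),[6,15),[5,14),[4,13),[3,12),[2,11),[1,10); WM=9; [0,9) fires=4
i=7 t=13 v=9: → [13,22),[12,21),[11,20),[10,19),[9,18),[8,17),[7,16),[6,15),[5,14); WM=13; [1,10) fires=3 [2,11) fires=2 [3,12) fires=2 [4,13) fires=2
i=8 t=14 v=4: → [14,23),[13,22),[12,21),[11,20),[10,19),[9,18),[8,17),[7,16),[6,15); WM=14; [5,14) fires=2
i=9 t=15 v=7: → [15,24),[14,23),[13,22),[12,21),[11,20),[10,19),[9,18),[8,17),[7,16); WM=15; [6,15) fires=2
i=10 t=15 v=7: → [15,24),[14,23),[13,22),[12,21),[11,20),[10,19),[9,18),[8,17),[7,16); WM=15
i=11 t=19 v=6: → [19,28),[18,27),[17,26),[16,25),[15,24),[14,23),[13,22),[12,21),[11,20); WM=19; [7,16) fires=3 [8,17) fires=3 [9,18) fires=3 [10,19) fires=3
i=12 t=20 v=6: → [20,29),[19,28),[18,27),[17,26),[16,25),[15,24),[14,23),[13,22),[12,21); WM=20; [11,20) fires=4
i=13 t=21 v=6: → [21,30),[20,29),[19,28),[18,27),[17,26),[16,25),[15,24),[14,23),[13,22); WM=21; [12,21) fires=4
i=14 t=16 v=5: DROP (t<21-4); WM=21
i=15 t=24 v=7: → [24,33),[23,32),[22,31),[21,30),[20,29),[19,28),[18,27),[17,26),[16,25); WM=24; [13,22) fires=4 [14,23) fires=3 [15,24) fires=2
i=16 t=31 v=7: → [31,40),[30,39),[29,38),[28,37),[27,36),[26,35),[25,34),[24,33),[23,32); WM=31; [16,25) fires=2 [17,26) fires=2 [18,27) fires=2 [19,28) fires=2 [20,29) fires=2 [21,30) fires=2 [22,31) fires=1
i=17 t=31 v=9: → [31,40),[30,39),[29,38),[28,37),[27,36),[26,35),[25,34),[24,33),[23,32); WM=31
i=18 t=22 v=1: DROP (t<31-4); WM=31
i=19 t=34 v=1: → [34,43),[33,42),[32,41),[31,40),[30,39),[29,38),[28,37),[27,36),[26,35); WM=34; [23,32) fires=2 [24,33) fires=2 [25,34) fires=2
i=20 t=35 v=3: → [35,44),[34,43),[33,42),[32,41),[31,40),[30,39),[29,38),[28,37),[27,36); WM=35; [26,35) fires=3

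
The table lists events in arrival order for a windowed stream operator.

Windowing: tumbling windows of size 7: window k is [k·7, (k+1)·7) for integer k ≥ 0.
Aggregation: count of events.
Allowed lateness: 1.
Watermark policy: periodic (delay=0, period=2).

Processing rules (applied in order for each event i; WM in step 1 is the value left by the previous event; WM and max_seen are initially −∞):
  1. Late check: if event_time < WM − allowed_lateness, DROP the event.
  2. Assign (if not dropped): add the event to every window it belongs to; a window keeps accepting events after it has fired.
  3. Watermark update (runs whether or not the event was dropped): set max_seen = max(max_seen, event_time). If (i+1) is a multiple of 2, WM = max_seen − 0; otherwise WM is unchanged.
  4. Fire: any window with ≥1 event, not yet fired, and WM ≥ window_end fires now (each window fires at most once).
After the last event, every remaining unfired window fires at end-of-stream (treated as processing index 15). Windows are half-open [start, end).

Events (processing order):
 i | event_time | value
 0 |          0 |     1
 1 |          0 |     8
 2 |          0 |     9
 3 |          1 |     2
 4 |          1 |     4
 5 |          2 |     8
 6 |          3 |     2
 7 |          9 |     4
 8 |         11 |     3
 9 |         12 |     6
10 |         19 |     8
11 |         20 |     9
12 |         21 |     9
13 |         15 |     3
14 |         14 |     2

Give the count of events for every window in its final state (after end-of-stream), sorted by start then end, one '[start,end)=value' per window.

i=0 t=0 v=1: → [0,7); WM=−∞
i=1 t=0 v=8: → [0,7); WM=0
i=2 t=0 v=9: → [0,7); WM=0
i=3 t=1 v=2: → [0,7); WM=1
i=4 t=1 v=4: → [0,7); WM=1
i=5 t=2 v=8: → [0,7); WM=2
i=6 t=3 v=2: → [0,7); WM=2
i=7 t=9 v=4: → [7,14); WM=9; [0,7) fires=7
i=8 t=11 v=3: → [7,14); WM=9
i=9 t=12 v=6: → [7,14); WM=12
i=10 t=19 v=8: → [14,21); WM=12
i=11 t=20 v=9: → [14,21); WM=20; [7,14) fires=3
i=12 t=21 v=9: → [21,28); WM=20
i=13 t=15 v=3: DROP (t<20-1); WM=21; [14,21) fires=2
i=14 t=14 v=2: DROP (t<21-1); WM=21

[0,7)=7 [7,14)=3 [14,21)=2 [21,28)=1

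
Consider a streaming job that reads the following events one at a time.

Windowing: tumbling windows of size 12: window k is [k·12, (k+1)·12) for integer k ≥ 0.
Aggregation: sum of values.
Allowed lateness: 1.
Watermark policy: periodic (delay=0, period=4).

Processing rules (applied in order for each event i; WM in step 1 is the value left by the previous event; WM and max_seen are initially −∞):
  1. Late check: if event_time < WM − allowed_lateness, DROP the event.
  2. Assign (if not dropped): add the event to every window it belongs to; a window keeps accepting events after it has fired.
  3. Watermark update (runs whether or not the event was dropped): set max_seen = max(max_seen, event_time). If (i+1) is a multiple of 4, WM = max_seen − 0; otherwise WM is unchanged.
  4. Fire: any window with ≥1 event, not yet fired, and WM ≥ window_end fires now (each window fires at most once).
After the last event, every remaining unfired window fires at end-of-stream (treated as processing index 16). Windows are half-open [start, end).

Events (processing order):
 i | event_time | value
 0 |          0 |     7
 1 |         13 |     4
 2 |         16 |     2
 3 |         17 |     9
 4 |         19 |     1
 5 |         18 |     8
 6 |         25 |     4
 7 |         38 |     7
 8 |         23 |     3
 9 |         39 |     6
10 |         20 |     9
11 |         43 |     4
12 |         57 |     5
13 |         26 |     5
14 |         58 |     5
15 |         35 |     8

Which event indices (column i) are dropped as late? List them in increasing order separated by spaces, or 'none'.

i=0 t=0 v=7: → [0,12); WM=−∞
i=1 t=13 v=4: → [12,24); WM=−∞
i=2 t=16 v=2: → [12,24); WM=−∞
i=3 t=17 v=9: → [12,24); WM=17; [0,12) fires=7
i=4 t=19 v=1: → [12,24); WM=17
i=5 t=18 v=8: → [12,24); WM=17
i=6 t=25 v=4: → [24,36); WM=17
i=7 t=38 v=7: → [36,48); WM=38; [12,24) fires=24 [24,36) fires=4
i=8 t=23 v=3: DROP (t<38-1); WM=38
i=9 t=39 v=6: → [36,48); WM=38
i=10 t=20 v=9: DROP (t<38-1); WM=38
i=11 t=43 v=4: → [36,48); WM=43
i=12 t=57 v=5: → [48,60); WM=43
i=13 t=26 v=5: DROP (t<43-1); WM=43
i=14 t=58 v=5: → [48,60); WM=43
i=15 t=35 v=8: DROP (t<43-1); WM=58; [36,48) fires=17

8 10 13 15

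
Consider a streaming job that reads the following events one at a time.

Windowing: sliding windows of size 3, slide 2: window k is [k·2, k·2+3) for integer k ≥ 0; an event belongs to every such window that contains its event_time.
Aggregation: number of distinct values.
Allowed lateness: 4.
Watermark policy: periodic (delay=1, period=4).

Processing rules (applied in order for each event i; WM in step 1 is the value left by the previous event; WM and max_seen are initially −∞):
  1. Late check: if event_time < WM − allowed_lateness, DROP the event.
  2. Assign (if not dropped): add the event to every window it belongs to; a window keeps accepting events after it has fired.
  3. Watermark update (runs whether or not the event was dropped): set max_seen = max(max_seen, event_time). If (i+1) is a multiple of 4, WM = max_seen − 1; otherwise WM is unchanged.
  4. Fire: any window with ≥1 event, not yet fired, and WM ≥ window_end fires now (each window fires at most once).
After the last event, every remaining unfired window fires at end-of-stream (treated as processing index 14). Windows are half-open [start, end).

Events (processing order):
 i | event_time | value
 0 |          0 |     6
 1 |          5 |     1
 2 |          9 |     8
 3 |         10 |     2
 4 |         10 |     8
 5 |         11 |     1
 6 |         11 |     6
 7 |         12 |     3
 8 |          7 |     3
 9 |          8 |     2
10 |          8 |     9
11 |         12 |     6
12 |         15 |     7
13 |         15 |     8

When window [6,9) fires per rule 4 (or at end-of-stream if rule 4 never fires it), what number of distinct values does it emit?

i=0 t=0 v=6: → [0,3); WM=−∞
i=1 t=5 v=1: → [4,7); WM=−∞
i=2 t=9 v=8: → [8,11); WM=−∞
i=3 t=10 v=2: → [10,13),[8,11); WM=9; [0,3) fires=1 [4,7) fires=1
i=4 t=10 v=8: → [10,13),[8,11); WM=9
i=5 t=11 v=1: → [10,13); WM=9
i=6 t=11 v=6: → [10,13); WM=9
i=7 t=12 v=3: → [12,15),[10,13); WM=11; [8,11) fires=2
i=8 t=7 v=3: → [6,9); WM=11; [6,9) fires=1
i=9 t=8 v=2: → [8,11),[6,9); WM=11
i=10 t=8 v=9: → [8,11),[6,9); WM=11
i=11 t=12 v=6: → [12,15),[10,13); WM=11
i=12 t=15 v=7: → [14,17); WM=11
i=13 t=15 v=8: → [14,17); WM=11

1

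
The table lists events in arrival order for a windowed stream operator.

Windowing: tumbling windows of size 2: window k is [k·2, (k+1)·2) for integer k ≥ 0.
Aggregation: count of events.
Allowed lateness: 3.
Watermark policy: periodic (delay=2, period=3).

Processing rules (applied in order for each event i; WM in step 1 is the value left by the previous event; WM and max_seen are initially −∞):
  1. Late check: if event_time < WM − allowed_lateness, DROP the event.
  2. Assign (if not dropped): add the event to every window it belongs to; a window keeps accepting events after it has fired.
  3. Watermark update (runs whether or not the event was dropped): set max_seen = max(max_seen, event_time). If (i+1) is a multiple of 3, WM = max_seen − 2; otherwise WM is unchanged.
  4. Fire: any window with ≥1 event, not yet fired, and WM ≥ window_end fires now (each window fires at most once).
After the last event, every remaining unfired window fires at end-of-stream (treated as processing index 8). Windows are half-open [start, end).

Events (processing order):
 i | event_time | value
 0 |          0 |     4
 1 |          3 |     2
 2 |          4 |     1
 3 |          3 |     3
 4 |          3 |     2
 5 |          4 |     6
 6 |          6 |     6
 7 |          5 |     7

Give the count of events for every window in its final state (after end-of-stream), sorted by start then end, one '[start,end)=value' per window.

i=0 t=0 v=4: → [0,2); WM=−∞
i=1 t=3 v=2: → [2,4); WM=−∞
i=2 t=4 v=1: → [4,6); WM=2; [0,2) fires=1
i=3 t=3 v=3: → [2,4); WM=2
i=4 t=3 v=2: → [2,4); WM=2
i=5 t=4 v=6: → [4,6); WM=2
i=6 t=6 v=6: → [6,8); WM=2
i=7 t=5 v=7: → [4,6); WM=2

[0,2)=1 [2,4)=3 [4,6)=3 [6,8)=1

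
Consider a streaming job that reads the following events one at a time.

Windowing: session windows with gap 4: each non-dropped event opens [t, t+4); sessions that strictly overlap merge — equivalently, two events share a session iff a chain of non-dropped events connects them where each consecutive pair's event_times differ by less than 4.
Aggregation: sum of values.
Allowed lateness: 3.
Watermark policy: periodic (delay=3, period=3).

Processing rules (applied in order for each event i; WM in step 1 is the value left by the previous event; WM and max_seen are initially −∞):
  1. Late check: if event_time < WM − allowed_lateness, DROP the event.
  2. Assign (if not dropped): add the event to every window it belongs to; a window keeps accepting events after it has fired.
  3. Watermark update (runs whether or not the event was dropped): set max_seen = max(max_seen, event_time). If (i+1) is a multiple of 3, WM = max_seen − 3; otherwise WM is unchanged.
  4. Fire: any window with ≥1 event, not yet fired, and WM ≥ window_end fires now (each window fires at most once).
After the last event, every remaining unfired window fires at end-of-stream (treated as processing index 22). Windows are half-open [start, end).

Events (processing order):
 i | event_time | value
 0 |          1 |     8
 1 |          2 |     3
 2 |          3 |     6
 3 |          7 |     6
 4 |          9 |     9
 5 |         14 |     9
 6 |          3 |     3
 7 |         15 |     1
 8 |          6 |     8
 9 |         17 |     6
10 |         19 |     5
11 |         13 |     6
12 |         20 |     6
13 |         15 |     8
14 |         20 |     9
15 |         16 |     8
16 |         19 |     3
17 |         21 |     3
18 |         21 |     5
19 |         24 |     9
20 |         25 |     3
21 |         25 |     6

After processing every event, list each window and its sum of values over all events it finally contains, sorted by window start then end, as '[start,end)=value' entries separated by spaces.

[1,7)=17 [7,13)=15 [13,29)=87

i=0 t=1 v=8: → [1,5); WM=−∞
i=1 t=2 v=3: → [1,6); WM=−∞
i=2 t=3 v=6: → [1,7); WM=0
i=3 t=7 v=6: → [7,11); WM=0
i=4 t=9 v=9: → [7,13); WM=0
i=5 t=14 v=9: → [14,18); WM=11
i=6 t=3 v=3: DROP (t<11-3); WM=11
i=7 t=15 v=1: → [14,19); WM=11
i=8 t=6 v=8: DROP (t<11-3); WM=12
i=9 t=17 v=6: → [14,21); WM=12
i=10 t=19 v=5: → [14,23); WM=12
i=11 t=13 v=6: → [13,23); WM=16
i=12 t=20 v=6: → [13,24); WM=16
i=13 t=15 v=8: → [13,24); WM=16
i=14 t=20 v=9: → [13,24); WM=17
i=15 t=16 v=8: → [13,24); WM=17
i=16 t=19 v=3: → [13,24); WM=17
i=17 t=21 v=3: → [13,25); WM=18
i=18 t=21 v=5: → [13,25); WM=18
i=19 t=24 v=9: → [13,28); WM=18
i=20 t=25 v=3: → [13,29); WM=22
i=21 t=25 v=6: → [13,29); WM=22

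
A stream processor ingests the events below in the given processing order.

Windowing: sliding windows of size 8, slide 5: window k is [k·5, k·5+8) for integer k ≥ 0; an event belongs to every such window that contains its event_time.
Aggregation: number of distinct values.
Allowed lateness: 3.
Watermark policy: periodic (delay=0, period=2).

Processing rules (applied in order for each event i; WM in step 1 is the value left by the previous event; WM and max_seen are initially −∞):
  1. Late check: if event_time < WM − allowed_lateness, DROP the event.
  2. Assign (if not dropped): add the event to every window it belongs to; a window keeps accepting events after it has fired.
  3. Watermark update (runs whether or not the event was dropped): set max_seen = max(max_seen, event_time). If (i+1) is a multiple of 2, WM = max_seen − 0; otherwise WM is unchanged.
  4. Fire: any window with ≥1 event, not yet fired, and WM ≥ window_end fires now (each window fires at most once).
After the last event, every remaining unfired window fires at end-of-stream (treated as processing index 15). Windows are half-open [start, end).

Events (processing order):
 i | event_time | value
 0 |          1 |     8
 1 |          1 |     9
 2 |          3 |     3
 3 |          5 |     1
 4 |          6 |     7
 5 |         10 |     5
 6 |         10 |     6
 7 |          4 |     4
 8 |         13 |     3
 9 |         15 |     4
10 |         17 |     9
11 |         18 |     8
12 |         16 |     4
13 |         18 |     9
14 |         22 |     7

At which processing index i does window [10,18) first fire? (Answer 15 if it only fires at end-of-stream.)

11

i=0 t=1 v=8: → [0,8); WM=−∞
i=1 t=1 v=9: → [0,8); WM=1
i=2 t=3 v=3: → [0,8); WM=1
i=3 t=5 v=1: → [5,13),[0,8); WM=5
i=4 t=6 v=7: → [5,13),[0,8); WM=5
i=5 t=10 v=5: → [10,18),[5,13); WM=10; [0,8) fires=5
i=6 t=10 v=6: → [10,18),[5,13); WM=10
i=7 t=4 v=4: DROP (t<10-3); WM=10
i=8 t=13 v=3: → [10,18); WM=10
i=9 t=15 v=4: → [15,23),[10,18); WM=15; [5,13) fires=4
i=10 t=17 v=9: → [15,23),[10,18); WM=15
i=11 t=18 v=8: → [15,23); WM=18; [10,18) fires=5
i=12 t=16 v=4: → [15,23),[10,18); WM=18
i=13 t=18 v=9: → [15,23); WM=18
i=14 t=22 v=7: → [20,28),[15,23); WM=18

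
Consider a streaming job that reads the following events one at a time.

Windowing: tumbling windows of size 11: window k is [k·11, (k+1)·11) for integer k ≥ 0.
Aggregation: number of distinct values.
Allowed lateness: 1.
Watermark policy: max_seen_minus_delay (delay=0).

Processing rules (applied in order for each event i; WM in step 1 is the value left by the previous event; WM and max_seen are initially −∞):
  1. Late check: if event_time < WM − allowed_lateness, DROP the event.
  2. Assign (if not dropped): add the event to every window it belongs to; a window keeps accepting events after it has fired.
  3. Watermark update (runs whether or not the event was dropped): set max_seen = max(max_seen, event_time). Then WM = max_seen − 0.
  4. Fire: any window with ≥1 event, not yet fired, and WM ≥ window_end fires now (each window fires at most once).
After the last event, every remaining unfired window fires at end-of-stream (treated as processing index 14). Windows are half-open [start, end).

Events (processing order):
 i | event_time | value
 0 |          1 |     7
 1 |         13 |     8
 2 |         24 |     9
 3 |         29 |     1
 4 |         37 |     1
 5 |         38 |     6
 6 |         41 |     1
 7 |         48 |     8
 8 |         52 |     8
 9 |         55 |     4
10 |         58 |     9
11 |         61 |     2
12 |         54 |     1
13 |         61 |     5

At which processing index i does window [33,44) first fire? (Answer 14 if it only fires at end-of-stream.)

i=0 t=1 v=7: → [0,11); WM=1
i=1 t=13 v=8: → [11,22); WM=13; [0,11) fires=1
i=2 t=24 v=9: → [22,33); WM=24; [11,22) fires=1
i=3 t=29 v=1: → [22,33); WM=29
i=4 t=37 v=1: → [33,44); WM=37; [22,33) fires=2
i=5 t=38 v=6: → [33,44); WM=38
i=6 t=41 v=1: → [33,44); WM=41
i=7 t=48 v=8: → [44,55); WM=48; [33,44) fires=2
i=8 t=52 v=8: → [44,55); WM=52
i=9 t=55 v=4: → [55,66); WM=55; [44,55) fires=1
i=10 t=58 v=9: → [55,66); WM=58
i=11 t=61 v=2: → [55,66); WM=61
i=12 t=54 v=1: DROP (t<61-1); WM=61
i=13 t=61 v=5: → [55,66); WM=61

7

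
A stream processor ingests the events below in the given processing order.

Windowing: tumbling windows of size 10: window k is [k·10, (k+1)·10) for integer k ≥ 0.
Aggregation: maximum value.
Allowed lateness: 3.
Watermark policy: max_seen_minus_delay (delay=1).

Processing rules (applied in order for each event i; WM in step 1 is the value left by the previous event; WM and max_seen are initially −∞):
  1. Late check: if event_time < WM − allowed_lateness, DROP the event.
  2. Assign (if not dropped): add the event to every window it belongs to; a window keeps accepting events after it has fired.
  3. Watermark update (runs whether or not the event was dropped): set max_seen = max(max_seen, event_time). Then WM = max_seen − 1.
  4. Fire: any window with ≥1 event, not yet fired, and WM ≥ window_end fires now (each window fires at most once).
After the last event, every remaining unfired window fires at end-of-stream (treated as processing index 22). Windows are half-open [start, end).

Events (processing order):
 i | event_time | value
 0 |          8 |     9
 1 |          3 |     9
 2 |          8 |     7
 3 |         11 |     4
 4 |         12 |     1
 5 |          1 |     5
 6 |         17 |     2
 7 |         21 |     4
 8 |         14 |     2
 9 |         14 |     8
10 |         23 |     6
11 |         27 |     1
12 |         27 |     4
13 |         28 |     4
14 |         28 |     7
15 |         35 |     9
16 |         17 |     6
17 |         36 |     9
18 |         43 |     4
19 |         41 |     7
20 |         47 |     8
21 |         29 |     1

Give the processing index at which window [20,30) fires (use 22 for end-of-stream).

15

i=0 t=8 v=9: → [0,10); WM=7
i=1 t=3 v=9: DROP (t<7-3); WM=7
i=2 t=8 v=7: → [0,10); WM=7
i=3 t=11 v=4: → [10,20); WM=10; [0,10) fires=9
i=4 t=12 v=1: → [10,20); WM=11
i=5 t=1 v=5: DROP (t<11-3); WM=11
i=6 t=17 v=2: → [10,20); WM=16
i=7 t=21 v=4: → [20,30); WM=20; [10,20) fires=4
i=8 t=14 v=2: DROP (t<20-3); WM=20
i=9 t=14 v=8: DROP (t<20-3); WM=20
i=10 t=23 v=6: → [20,30); WM=22
i=11 t=27 v=1: → [20,30); WM=26
i=12 t=27 v=4: → [20,30); WM=26
i=13 t=28 v=4: → [20,30); WM=27
i=14 t=28 v=7: → [20,30); WM=27
i=15 t=35 v=9: → [30,40); WM=34; [20,30) fires=7
i=16 t=17 v=6: DROP (t<34-3); WM=34
i=17 t=36 v=9: → [30,40); WM=35
i=18 t=43 v=4: → [40,50); WM=42; [30,40) fires=9
i=19 t=41 v=7: → [40,50); WM=42
i=20 t=47 v=8: → [40,50); WM=46
i=21 t=29 v=1: DROP (t<46-3); WM=46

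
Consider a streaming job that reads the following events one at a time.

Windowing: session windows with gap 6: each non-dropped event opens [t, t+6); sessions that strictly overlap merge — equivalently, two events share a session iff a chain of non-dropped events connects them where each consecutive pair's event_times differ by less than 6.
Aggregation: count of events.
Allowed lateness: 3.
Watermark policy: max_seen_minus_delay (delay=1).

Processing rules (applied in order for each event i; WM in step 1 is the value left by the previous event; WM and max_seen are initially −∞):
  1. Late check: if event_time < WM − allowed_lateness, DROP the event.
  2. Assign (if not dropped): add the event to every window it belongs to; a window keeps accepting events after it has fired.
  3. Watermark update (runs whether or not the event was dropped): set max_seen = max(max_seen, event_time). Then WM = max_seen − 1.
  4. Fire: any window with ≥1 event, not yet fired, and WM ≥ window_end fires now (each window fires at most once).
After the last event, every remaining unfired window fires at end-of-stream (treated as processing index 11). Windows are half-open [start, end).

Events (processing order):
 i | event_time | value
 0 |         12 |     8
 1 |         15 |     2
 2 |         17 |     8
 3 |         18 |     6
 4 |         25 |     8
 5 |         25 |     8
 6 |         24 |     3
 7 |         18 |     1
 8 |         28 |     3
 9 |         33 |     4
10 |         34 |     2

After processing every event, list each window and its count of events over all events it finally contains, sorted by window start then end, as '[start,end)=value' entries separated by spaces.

[12,24)=4 [24,40)=6

i=0 t=12 v=8: → [12,18); WM=11
i=1 t=15 v=2: → [12,21); WM=14
i=2 t=17 v=8: → [12,23); WM=16
i=3 t=18 v=6: → [12,24); WM=17
i=4 t=25 v=8: → [25,31); WM=24
i=5 t=25 v=8: → [25,31); WM=24
i=6 t=24 v=3: → [24,31); WM=24
i=7 t=18 v=1: DROP (t<24-3); WM=24
i=8 t=28 v=3: → [24,34); WM=27
i=9 t=33 v=4: → [24,39); WM=32
i=10 t=34 v=2: → [24,40); WM=33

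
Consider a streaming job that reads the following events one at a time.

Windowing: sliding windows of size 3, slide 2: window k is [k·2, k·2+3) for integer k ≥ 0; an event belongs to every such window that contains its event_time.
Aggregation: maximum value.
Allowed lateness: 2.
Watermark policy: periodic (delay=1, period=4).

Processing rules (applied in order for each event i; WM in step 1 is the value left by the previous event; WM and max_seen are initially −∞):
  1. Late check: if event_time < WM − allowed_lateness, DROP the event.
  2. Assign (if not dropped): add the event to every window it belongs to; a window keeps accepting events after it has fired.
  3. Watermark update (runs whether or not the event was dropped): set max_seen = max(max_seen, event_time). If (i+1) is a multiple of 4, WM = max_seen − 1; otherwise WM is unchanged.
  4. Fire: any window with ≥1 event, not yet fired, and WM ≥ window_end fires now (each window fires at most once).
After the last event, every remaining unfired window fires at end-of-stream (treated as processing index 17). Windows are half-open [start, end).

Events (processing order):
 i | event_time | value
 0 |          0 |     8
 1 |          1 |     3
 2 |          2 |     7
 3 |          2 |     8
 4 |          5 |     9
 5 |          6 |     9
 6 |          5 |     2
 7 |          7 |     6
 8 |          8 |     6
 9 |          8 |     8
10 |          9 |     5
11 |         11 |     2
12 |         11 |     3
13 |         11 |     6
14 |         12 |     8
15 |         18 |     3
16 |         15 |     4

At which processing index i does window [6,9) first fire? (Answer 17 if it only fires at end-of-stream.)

i=0 t=0 v=8: → [0,3); WM=−∞
i=1 t=1 v=3: → [0,3); WM=−∞
i=2 t=2 v=7: → [2,5),[0,3); WM=−∞
i=3 t=2 v=8: → [2,5),[0,3); WM=1
i=4 t=5 v=9: → [4,7); WM=1
i=5 t=6 v=9: → [6,9),[4,7); WM=1
i=6 t=5 v=2: → [4,7); WM=1
i=7 t=7 v=6: → [6,9); WM=6; [0,3) fires=8 [2,5) fires=8
i=8 t=8 v=6: → [8,11),[6,9); WM=6
i=9 t=8 v=8: → [8,11),[6,9); WM=6
i=10 t=9 v=5: → [8,11); WM=6
i=11 t=11 v=2: → [10,13); WM=10; [4,7) fires=9 [6,9) fires=9
i=12 t=11 v=3: → [10,13); WM=10
i=13 t=11 v=6: → [10,13); WM=10
i=14 t=12 v=8: → [12,15),[10,13); WM=10
i=15 t=18 v=3: → [18,21),[16,19); WM=17; [8,11) fires=8 [10,13) fires=8 [12,15) fires=8
i=16 t=15 v=4: → [14,17); WM=17; [14,17) fires=4

11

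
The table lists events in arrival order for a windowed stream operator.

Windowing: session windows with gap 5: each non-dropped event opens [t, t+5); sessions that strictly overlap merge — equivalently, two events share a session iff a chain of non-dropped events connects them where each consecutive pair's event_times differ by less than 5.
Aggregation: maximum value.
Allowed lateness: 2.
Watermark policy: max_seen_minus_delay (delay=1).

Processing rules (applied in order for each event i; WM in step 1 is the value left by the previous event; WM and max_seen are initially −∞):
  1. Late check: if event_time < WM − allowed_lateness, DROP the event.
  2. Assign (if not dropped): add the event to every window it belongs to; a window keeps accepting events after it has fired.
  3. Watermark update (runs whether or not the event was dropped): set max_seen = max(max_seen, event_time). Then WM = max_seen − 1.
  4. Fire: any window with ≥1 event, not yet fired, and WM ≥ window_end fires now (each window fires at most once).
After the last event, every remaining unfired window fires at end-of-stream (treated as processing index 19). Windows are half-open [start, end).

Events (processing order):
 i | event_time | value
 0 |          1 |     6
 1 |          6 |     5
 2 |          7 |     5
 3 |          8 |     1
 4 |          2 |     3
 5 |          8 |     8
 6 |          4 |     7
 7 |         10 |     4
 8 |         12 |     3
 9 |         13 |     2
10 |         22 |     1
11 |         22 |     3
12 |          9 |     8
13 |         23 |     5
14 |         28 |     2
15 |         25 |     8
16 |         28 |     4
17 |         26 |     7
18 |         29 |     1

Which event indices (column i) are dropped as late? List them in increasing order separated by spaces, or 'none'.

4 6 12

i=0 t=1 v=6: → [1,6); WM=0
i=1 t=6 v=5: → [6,11); WM=5
i=2 t=7 v=5: → [6,12); WM=6
i=3 t=8 v=1: → [6,13); WM=7
i=4 t=2 v=3: DROP (t<7-2); WM=7
i=5 t=8 v=8: → [6,13); WM=7
i=6 t=4 v=7: DROP (t<7-2); WM=7
i=7 t=10 v=4: → [6,15); WM=9
i=8 t=12 v=3: → [6,17); WM=11
i=9 t=13 v=2: → [6,18); WM=12
i=10 t=22 v=1: → [22,27); WM=21
i=11 t=22 v=3: → [22,27); WM=21
i=12 t=9 v=8: DROP (t<21-2); WM=21
i=13 t=23 v=5: → [22,28); WM=22
i=14 t=28 v=2: → [28,33); WM=27
i=15 t=25 v=8: → [22,33); WM=27
i=16 t=28 v=4: → [22,33); WM=27
i=17 t=26 v=7: → [22,33); WM=27
i=18 t=29 v=1: → [22,34); WM=28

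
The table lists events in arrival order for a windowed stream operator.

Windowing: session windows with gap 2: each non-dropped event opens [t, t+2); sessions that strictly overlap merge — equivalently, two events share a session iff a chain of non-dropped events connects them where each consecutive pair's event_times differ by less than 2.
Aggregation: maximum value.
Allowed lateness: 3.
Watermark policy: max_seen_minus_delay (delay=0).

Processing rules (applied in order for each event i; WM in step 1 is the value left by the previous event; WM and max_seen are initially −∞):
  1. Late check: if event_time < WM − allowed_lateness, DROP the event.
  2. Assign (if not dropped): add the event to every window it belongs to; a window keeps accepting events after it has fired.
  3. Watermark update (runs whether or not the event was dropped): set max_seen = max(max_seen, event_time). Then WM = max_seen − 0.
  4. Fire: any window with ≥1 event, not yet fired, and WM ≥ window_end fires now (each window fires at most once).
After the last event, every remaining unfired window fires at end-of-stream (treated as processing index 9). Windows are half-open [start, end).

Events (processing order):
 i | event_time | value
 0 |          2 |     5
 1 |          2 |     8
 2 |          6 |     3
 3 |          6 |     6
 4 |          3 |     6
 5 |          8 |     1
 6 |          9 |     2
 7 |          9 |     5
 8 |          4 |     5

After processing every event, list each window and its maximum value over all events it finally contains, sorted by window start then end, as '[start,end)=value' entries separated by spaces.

[2,5)=8 [6,8)=6 [8,11)=5

i=0 t=2 v=5: → [2,4); WM=2
i=1 t=2 v=8: → [2,4); WM=2
i=2 t=6 v=3: → [6,8); WM=6
i=3 t=6 v=6: → [6,8); WM=6
i=4 t=3 v=6: → [2,5); WM=6
i=5 t=8 v=1: → [8,10); WM=8
i=6 t=9 v=2: → [8,11); WM=9
i=7 t=9 v=5: → [8,11); WM=9
i=8 t=4 v=5: DROP (t<9-3); WM=9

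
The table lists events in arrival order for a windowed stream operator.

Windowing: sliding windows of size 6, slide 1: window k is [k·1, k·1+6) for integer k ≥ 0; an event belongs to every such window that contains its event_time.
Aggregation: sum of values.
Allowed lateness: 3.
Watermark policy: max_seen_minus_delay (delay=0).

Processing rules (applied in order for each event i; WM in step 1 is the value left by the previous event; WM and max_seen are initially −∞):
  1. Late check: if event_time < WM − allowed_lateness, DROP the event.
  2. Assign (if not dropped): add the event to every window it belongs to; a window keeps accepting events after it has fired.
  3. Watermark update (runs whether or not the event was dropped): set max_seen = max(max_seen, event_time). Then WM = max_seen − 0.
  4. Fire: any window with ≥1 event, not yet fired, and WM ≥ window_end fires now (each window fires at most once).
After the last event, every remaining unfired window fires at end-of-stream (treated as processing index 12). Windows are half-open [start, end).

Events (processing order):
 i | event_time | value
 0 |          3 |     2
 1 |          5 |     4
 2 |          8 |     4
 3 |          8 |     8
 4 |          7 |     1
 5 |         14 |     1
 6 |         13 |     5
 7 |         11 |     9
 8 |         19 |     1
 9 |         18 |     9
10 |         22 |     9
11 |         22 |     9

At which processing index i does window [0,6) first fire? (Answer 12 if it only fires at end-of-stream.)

2

i=0 t=3 v=2: → [3,9),[2,8),[1,7),[0,6); WM=3
i=1 t=5 v=4: → [5,11),[4,10),[3,9),[2,8),[1,7),[0,6); WM=5
i=2 t=8 v=4: → [8,14),[7,13),[6,12),[5,11),[4,10),[3,9); WM=8; [0,6) fires=6 [1,7) fires=6 [2,8) fires=6
i=3 t=8 v=8: → [8,14),[7,13),[6,12),[5,11),[4,10),[3,9); WM=8
i=4 t=7 v=1: → [7,13),[6,12),[5,11),[4,10),[3,9),[2,8); WM=8
i=5 t=14 v=1: → [14,20),[13,19),[12,18),[11,17),[10,16),[9,15); WM=14; [3,9) fires=19 [4,10) fires=17 [5,11) fires=17 [6,12) fires=13 [7,13) fires=13 [8,14) fires=12
i=6 t=13 v=5: → [13,19),[12,18),[11,17),[10,16),[9,15),[8,14); WM=14
i=7 t=11 v=9: → [11,17),[10,16),[9,15),[8,14),[7,13),[6,12); WM=14
i=8 t=19 v=1: → [19,25),[18,24),[17,23),[16,22),[15,21),[14,20); WM=19; [9,15) fires=15 [10,16) fires=15 [11,17) fires=15 [12,18) fires=6 [13,19) fires=6
i=9 t=18 v=9: → [18,24),[17,23),[16,22),[15,21),[14,20),[13,19); WM=19
i=10 t=22 v=9: → [22,28),[21,27),[20,26),[19,25),[18,24),[17,23); WM=22; [14,20) fires=11 [15,21) fires=10 [16,22) fires=10
i=11 t=22 v=9: → [22,28),[21,27),[20,26),[19,25),[18,24),[17,23); WM=22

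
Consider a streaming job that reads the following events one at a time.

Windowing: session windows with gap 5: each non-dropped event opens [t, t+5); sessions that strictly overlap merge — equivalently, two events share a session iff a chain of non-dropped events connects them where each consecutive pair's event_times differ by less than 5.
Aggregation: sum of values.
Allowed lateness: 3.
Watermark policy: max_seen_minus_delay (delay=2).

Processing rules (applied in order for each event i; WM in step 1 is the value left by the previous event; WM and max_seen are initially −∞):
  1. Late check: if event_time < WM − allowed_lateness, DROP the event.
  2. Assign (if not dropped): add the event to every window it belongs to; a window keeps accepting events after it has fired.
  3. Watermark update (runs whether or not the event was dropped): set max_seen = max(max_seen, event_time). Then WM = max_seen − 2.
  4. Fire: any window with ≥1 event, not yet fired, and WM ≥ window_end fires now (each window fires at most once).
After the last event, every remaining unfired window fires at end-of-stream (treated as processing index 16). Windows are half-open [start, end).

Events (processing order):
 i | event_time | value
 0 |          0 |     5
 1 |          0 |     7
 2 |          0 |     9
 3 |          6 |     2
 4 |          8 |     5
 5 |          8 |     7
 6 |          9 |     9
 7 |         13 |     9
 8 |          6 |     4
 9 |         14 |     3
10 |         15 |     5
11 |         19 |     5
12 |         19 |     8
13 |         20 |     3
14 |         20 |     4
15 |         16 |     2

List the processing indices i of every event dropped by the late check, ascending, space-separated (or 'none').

8

i=0 t=0 v=5: → [0,5); WM=-2
i=1 t=0 v=7: → [0,5); WM=-2
i=2 t=0 v=9: → [0,5); WM=-2
i=3 t=6 v=2: → [6,11); WM=4
i=4 t=8 v=5: → [6,13); WM=6
i=5 t=8 v=7: → [6,13); WM=6
i=6 t=9 v=9: → [6,14); WM=7
i=7 t=13 v=9: → [6,18); WM=11
i=8 t=6 v=4: DROP (t<11-3); WM=11
i=9 t=14 v=3: → [6,19); WM=12
i=10 t=15 v=5: → [6,20); WM=13
i=11 t=19 v=5: → [6,24); WM=17
i=12 t=19 v=8: → [6,24); WM=17
i=13 t=20 v=3: → [6,25); WM=18
i=14 t=20 v=4: → [6,25); WM=18
i=15 t=16 v=2: → [6,25); WM=18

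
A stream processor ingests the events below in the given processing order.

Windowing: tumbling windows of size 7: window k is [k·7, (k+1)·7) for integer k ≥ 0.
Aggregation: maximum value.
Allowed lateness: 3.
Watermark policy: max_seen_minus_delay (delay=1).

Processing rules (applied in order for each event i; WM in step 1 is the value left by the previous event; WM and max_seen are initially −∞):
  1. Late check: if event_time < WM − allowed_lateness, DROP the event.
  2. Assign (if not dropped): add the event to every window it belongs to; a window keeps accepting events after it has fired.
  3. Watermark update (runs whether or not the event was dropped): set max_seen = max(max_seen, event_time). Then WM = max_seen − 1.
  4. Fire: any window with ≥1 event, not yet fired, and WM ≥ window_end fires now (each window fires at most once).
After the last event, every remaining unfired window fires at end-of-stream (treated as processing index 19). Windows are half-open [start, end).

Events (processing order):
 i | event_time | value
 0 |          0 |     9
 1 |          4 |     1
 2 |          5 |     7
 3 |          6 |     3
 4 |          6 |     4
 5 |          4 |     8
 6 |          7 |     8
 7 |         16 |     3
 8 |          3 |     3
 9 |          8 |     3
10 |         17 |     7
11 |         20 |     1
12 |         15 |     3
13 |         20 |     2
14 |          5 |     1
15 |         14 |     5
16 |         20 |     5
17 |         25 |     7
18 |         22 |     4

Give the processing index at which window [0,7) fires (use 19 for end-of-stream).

i=0 t=0 v=9: → [0,7); WM=-1
i=1 t=4 v=1: → [0,7); WM=3
i=2 t=5 v=7: → [0,7); WM=4
i=3 t=6 v=3: → [0,7); WM=5
i=4 t=6 v=4: → [0,7); WM=5
i=5 t=4 v=8: → [0,7); WM=5
i=6 t=7 v=8: → [7,14); WM=6
i=7 t=16 v=3: → [14,21); WM=15; [0,7) fires=9 [7,14) fires=8
i=8 t=3 v=3: DROP (t<15-3); WM=15
i=9 t=8 v=3: DROP (t<15-3); WM=15
i=10 t=17 v=7: → [14,21); WM=16
i=11 t=20 v=1: → [14,21); WM=19
i=12 t=15 v=3: DROP (t<19-3); WM=19
i=13 t=20 v=2: → [14,21); WM=19
i=14 t=5 v=1: DROP (t<19-3); WM=19
i=15 t=14 v=5: DROP (t<19-3); WM=19
i=16 t=20 v=5: → [14,21); WM=19
i=17 t=25 v=7: → [21,28); WM=24; [14,21) fires=7
i=18 t=22 v=4: → [21,28); WM=24

7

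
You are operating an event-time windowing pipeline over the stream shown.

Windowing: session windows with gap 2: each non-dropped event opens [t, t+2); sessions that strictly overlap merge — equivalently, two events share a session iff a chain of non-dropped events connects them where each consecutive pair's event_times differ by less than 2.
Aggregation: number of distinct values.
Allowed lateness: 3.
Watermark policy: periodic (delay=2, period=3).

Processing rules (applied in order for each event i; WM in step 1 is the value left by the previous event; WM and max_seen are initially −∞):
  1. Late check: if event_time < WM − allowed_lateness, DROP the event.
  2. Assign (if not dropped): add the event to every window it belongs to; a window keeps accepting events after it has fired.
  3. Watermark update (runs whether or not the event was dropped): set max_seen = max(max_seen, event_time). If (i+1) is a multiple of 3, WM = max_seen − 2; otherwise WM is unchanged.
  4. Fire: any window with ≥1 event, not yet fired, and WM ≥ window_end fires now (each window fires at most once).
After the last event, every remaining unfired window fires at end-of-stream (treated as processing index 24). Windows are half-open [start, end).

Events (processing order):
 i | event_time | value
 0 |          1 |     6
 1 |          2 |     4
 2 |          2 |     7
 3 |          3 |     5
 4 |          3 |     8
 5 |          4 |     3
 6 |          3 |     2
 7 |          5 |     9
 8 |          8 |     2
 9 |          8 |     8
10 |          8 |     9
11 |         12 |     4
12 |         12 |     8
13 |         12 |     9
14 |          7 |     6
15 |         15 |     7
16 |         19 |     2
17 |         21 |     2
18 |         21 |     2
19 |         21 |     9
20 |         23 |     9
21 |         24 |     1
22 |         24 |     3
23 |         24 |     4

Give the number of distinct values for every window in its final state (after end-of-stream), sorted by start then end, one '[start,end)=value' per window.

i=0 t=1 v=6: → [1,3); WM=−∞
i=1 t=2 v=4: → [1,4); WM=−∞
i=2 t=2 v=7: → [1,4); WM=0
i=3 t=3 v=5: → [1,5); WM=0
i=4 t=3 v=8: → [1,5); WM=0
i=5 t=4 v=3: → [1,6); WM=2
i=6 t=3 v=2: → [1,6); WM=2
i=7 t=5 v=9: → [1,7); WM=2
i=8 t=8 v=2: → [8,10); WM=6
i=9 t=8 v=8: → [8,10); WM=6
i=10 t=8 v=9: → [8,10); WM=6
i=11 t=12 v=4: → [12,14); WM=10
i=12 t=12 v=8: → [12,14); WM=10
i=13 t=12 v=9: → [12,14); WM=10
i=14 t=7 v=6: → [7,10); WM=10
i=15 t=15 v=7: → [15,17); WM=10
i=16 t=19 v=2: → [19,21); WM=10
i=17 t=21 v=2: → [21,23); WM=19
i=18 t=21 v=2: → [21,23); WM=19
i=19 t=21 v=9: → [21,23); WM=19
i=20 t=23 v=9: → [23,25); WM=21
i=21 t=24 v=1: → [23,26); WM=21
i=22 t=24 v=3: → [23,26); WM=21
i=23 t=24 v=4: → [23,26); WM=22

[1,7)=8 [7,10)=4 [12,14)=3 [15,17)=1 [19,21)=1 [21,23)=2 [23,26)=4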